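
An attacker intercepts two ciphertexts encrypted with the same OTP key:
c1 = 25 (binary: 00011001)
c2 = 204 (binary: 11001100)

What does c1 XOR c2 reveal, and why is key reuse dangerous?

Step 1: c1 XOR c2 = (m1 XOR k) XOR (m2 XOR k).
Step 2: By XOR associativity/commutativity: = m1 XOR m2 XOR k XOR k = m1 XOR m2.
Step 3: 00011001 XOR 11001100 = 11010101 = 213.
Step 4: The key cancels out! An attacker learns m1 XOR m2 = 213, revealing the relationship between plaintexts.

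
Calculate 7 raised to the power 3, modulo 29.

Step 1: Compute 7^3 mod 29 step by step, reducing modulo 29 at each step.
  7^1 mod 29 = 7
  7^2 mod 29 = (7 * 7) mod 29 = 20
  7^3 mod 29 = (20 * 7) mod 29 = 24
Step 2: Result = 24.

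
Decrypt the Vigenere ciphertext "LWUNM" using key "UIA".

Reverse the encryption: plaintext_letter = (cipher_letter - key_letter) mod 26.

Step 1: Extend key: UIAUI
Step 2: Decrypt each letter (c - k) mod 26:
  L(11) - U(20) = (11-20) mod 26 = 17 = R
  W(22) - I(8) = (22-8) mod 26 = 14 = O
  U(20) - A(0) = (20-0) mod 26 = 20 = U
  N(13) - U(20) = (13-20) mod 26 = 19 = T
  M(12) - I(8) = (12-8) mod 26 = 4 = E
Plaintext: ROUTE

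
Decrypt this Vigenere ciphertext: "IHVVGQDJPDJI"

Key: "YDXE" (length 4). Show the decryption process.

Step 1: Key 'YDXE' has length 4. Extended key: YDXEYDXEYDXE
Step 2: Decrypt each position:
  I(8) - Y(24) = 10 = K
  H(7) - D(3) = 4 = E
  V(21) - X(23) = 24 = Y
  V(21) - E(4) = 17 = R
  G(6) - Y(24) = 8 = I
  Q(16) - D(3) = 13 = N
  D(3) - X(23) = 6 = G
  J(9) - E(4) = 5 = F
  P(15) - Y(24) = 17 = R
  D(3) - D(3) = 0 = A
  J(9) - X(23) = 12 = M
  I(8) - E(4) = 4 = E
Plaintext: KEYRINGFRAME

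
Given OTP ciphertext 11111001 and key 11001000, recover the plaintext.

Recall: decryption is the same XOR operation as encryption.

Step 1: XOR ciphertext with key:
  Ciphertext: 11111001
  Key:        11001000
  XOR:        00110001
Step 2: Plaintext = 00110001 = 49 in decimal.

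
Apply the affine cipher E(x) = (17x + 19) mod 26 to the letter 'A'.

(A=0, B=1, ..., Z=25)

Step 1: Convert 'A' to number: x = 0.
Step 2: E(0) = (17 * 0 + 19) mod 26 = 19 mod 26 = 19.
Step 3: Convert 19 back to letter: T.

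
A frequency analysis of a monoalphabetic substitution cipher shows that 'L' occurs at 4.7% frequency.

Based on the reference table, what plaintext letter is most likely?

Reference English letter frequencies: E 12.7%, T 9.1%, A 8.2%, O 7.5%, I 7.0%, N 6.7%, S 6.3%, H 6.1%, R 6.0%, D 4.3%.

Step 1: The observed frequency is 4.7%.
Step 2: Compare with English frequencies:
  E: 12.7% (difference: 8.0%)
  T: 9.1% (difference: 4.4%)
  A: 8.2% (difference: 3.5%)
  O: 7.5% (difference: 2.8%)
  I: 7.0% (difference: 2.3%)
  N: 6.7% (difference: 2.0%)
  S: 6.3% (difference: 1.6%)
  H: 6.1% (difference: 1.4%)
  R: 6.0% (difference: 1.3%)
  D: 4.3% (difference: 0.4%) <-- closest
Step 3: 'L' most likely represents 'D' (frequency 4.3%).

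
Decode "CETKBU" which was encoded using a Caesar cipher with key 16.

Step 1: Reverse the shift by subtracting 16 from each letter position.
  C (position 2) -> position (2-16) mod 26 = 12 -> M
  E (position 4) -> position (4-16) mod 26 = 14 -> O
  T (position 19) -> position (19-16) mod 26 = 3 -> D
  K (position 10) -> position (10-16) mod 26 = 20 -> U
  B (position 1) -> position (1-16) mod 26 = 11 -> L
  U (position 20) -> position (20-16) mod 26 = 4 -> E
Decrypted message: MODULE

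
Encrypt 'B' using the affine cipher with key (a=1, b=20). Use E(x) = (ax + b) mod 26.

Step 1: Convert 'B' to number: x = 1.
Step 2: E(1) = (1 * 1 + 20) mod 26 = 21 mod 26 = 21.
Step 3: Convert 21 back to letter: V.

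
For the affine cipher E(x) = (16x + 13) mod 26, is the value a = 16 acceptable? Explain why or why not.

Step 1: Compute gcd(16, 26).
Step 2: gcd(16, 26) = 2.
Since gcd = 2 != 1, 16 shares a common factor with 26, so it cannot be used.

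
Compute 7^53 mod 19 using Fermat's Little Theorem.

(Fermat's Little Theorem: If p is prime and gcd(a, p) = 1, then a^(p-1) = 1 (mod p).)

Step 1: Since 19 is prime, by Fermat's Little Theorem: 7^18 = 1 (mod 19).
Step 2: Reduce exponent: 53 mod 18 = 17.
Step 3: So 7^53 = 7^17 (mod 19).
Step 4: 7^17 mod 19 = 11.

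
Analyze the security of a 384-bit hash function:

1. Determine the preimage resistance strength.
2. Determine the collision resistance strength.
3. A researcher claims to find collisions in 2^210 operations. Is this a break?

Step 1: Preimage resistance requires brute-force of 2^384 operations.
Step 2: Collision resistance (birthday bound) = 2^(384/2) = 2^192.
Step 3: The claimed attack costs 2^210 operations.
Step 4: Since 2^210 >= 2^192, the claimed attack is no faster than the generic birthday attack, so this does not break collision resistance.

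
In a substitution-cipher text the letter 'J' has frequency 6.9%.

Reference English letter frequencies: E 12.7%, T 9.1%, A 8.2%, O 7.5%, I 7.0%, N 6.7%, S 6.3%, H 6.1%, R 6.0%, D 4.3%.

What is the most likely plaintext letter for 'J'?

Step 1: The observed frequency is 6.9%.
Step 2: Compare with English frequencies:
  E: 12.7% (difference: 5.8%)
  T: 9.1% (difference: 2.2%)
  A: 8.2% (difference: 1.3%)
  O: 7.5% (difference: 0.6%)
  I: 7.0% (difference: 0.1%) <-- closest
  N: 6.7% (difference: 0.2%)
  S: 6.3% (difference: 0.6%)
  H: 6.1% (difference: 0.8%)
  R: 6.0% (difference: 0.9%)
  D: 4.3% (difference: 2.6%)
Step 3: 'J' most likely represents 'I' (frequency 7.0%).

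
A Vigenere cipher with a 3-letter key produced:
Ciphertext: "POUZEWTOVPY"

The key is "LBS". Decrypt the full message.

Step 1: Key 'LBS' has length 3. Extended key: LBSLBSLBSLB
Step 2: Decrypt each position:
  P(15) - L(11) = 4 = E
  O(14) - B(1) = 13 = N
  U(20) - S(18) = 2 = C
  Z(25) - L(11) = 14 = O
  E(4) - B(1) = 3 = D
  W(22) - S(18) = 4 = E
  T(19) - L(11) = 8 = I
  O(14) - B(1) = 13 = N
  V(21) - S(18) = 3 = D
  P(15) - L(11) = 4 = E
  Y(24) - B(1) = 23 = X
Plaintext: ENCODEINDEX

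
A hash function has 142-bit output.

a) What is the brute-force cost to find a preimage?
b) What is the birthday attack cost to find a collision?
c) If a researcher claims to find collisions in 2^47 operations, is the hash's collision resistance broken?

Step 1: Preimage resistance requires brute-force of 2^142 operations.
Step 2: Collision resistance (birthday bound) = 2^(142/2) = 2^71.
Step 3: The claimed attack costs 2^47 operations.
Step 4: Since 2^47 < 2^71, the claimed attack beats the generic birthday bound, so collision resistance is broken.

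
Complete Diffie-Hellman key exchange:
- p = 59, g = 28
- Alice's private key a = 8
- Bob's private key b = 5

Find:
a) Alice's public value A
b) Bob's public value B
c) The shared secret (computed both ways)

Step 1: A = g^a mod p = 28^8 mod 59 = 36.
Step 2: B = g^b mod p = 28^5 mod 59 = 9.
Step 3: Alice computes s = B^a mod p = 9^8 mod 59 = 26.
Step 4: Bob computes s = A^b mod p = 36^5 mod 59 = 26.
Both sides agree: shared secret = 26.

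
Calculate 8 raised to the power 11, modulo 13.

Step 1: Compute 8^11 mod 13 step by step, reducing modulo 13 at each step.
  8^1 mod 13 = 8
  8^2 mod 13 = (8 * 8) mod 13 = 12
  8^3 mod 13 = (12 * 8) mod 13 = 5
  8^4 mod 13 = (5 * 8) mod 13 = 1
  8^5 mod 13 = (1 * 8) mod 13 = 8
  8^6 mod 13 = (8 * 8) mod 13 = 12
  8^7 mod 13 = (12 * 8) mod 13 = 5
  8^8 mod 13 = (5 * 8) mod 13 = 1
  8^9 mod 13 = (1 * 8) mod 13 = 8
  8^10 mod 13 = (8 * 8) mod 13 = 12
  8^11 mod 13 = (12 * 8) mod 13 = 5
Step 2: Result = 5.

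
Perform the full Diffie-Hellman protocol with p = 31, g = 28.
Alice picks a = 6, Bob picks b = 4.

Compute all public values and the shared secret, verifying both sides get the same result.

Step 1: A = g^a mod p = 28^6 mod 31 = 16.
Step 2: B = g^b mod p = 28^4 mod 31 = 19.
Step 3: Alice computes s = B^a mod p = 19^6 mod 31 = 2.
Step 4: Bob computes s = A^b mod p = 16^4 mod 31 = 2.
Both sides agree: shared secret = 2.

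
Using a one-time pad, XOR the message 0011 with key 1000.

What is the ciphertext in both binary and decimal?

Step 1: Write out the XOR operation bit by bit:
  Message: 0011
  Key:     1000
  XOR:     1011
Step 2: Convert to decimal: 1011 = 11.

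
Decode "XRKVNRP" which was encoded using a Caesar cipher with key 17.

Step 1: Reverse the shift by subtracting 17 from each letter position.
  X (position 23) -> position (23-17) mod 26 = 6 -> G
  R (position 17) -> position (17-17) mod 26 = 0 -> A
  K (position 10) -> position (10-17) mod 26 = 19 -> T
  V (position 21) -> position (21-17) mod 26 = 4 -> E
  N (position 13) -> position (13-17) mod 26 = 22 -> W
  R (position 17) -> position (17-17) mod 26 = 0 -> A
  P (position 15) -> position (15-17) mod 26 = 24 -> Y
Decrypted message: GATEWAY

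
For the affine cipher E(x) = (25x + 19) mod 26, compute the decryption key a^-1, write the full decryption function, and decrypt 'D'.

Step 1: Find a^-1, the modular inverse of 25 mod 26.
Step 2: We need 25 * a^-1 = 1 (mod 26).
Step 3: 25 * 25 = 625 = 24 * 26 + 1, so a^-1 = 25.
Step 4: D(y) = 25(y - 19) mod 26.
Step 5: Apply to 'D' (y = 3): D(3) = 25 * (3 - 19) mod 26 = 25 * -16 mod 26 = 16 -> 'Q'.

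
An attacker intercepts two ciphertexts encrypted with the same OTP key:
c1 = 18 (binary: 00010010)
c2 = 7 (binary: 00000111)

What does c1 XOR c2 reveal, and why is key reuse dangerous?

Step 1: c1 XOR c2 = (m1 XOR k) XOR (m2 XOR k).
Step 2: By XOR associativity/commutativity: = m1 XOR m2 XOR k XOR k = m1 XOR m2.
Step 3: 00010010 XOR 00000111 = 00010101 = 21.
Step 4: The key cancels out! An attacker learns m1 XOR m2 = 21, revealing the relationship between plaintexts.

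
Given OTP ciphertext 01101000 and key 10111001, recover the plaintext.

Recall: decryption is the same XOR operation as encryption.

Step 1: XOR ciphertext with key:
  Ciphertext: 01101000
  Key:        10111001
  XOR:        11010001
Step 2: Plaintext = 11010001 = 209 in decimal.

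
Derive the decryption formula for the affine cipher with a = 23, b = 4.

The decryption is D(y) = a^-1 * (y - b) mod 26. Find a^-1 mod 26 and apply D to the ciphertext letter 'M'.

Step 1: Find a^-1, the modular inverse of 23 mod 26.
Step 2: We need 23 * a^-1 = 1 (mod 26).
Step 3: 23 * 17 = 391 = 15 * 26 + 1, so a^-1 = 17.
Step 4: D(y) = 17(y - 4) mod 26.
Step 5: Apply to 'M' (y = 12): D(12) = 17 * (12 - 4) mod 26 = 17 * 8 mod 26 = 6 -> 'G'.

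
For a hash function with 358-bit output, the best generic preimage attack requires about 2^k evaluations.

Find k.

Step 1: The hash has a 358-bit output.
Step 2: Preimage resistance means: given a digest h(x), it should be infeasible to find any input that hashes to it.
With a 358-bit output there are 2^358 possible digests, so a generic brute-force preimage search costs about 2^358 evaluations.
Step 3: Security level = 358 bits.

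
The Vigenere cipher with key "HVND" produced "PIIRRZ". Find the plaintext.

Step 1: Extend key: HVNDHV
Step 2: Decrypt each letter (c - k) mod 26:
  P(15) - H(7) = (15-7) mod 26 = 8 = I
  I(8) - V(21) = (8-21) mod 26 = 13 = N
  I(8) - N(13) = (8-13) mod 26 = 21 = V
  R(17) - D(3) = (17-3) mod 26 = 14 = O
  R(17) - H(7) = (17-7) mod 26 = 10 = K
  Z(25) - V(21) = (25-21) mod 26 = 4 = E
Plaintext: INVOKE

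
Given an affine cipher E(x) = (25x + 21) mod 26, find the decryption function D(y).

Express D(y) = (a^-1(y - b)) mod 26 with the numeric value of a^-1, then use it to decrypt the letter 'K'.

Step 1: Find a^-1, the modular inverse of 25 mod 26.
Step 2: We need 25 * a^-1 = 1 (mod 26).
Step 3: 25 * 25 = 625 = 24 * 26 + 1, so a^-1 = 25.
Step 4: D(y) = 25(y - 21) mod 26.
Step 5: Apply to 'K' (y = 10): D(10) = 25 * (10 - 21) mod 26 = 25 * -11 mod 26 = 11 -> 'L'.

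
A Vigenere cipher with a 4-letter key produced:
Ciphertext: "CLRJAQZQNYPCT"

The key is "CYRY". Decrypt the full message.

Step 1: Key 'CYRY' has length 4. Extended key: CYRYCYRYCYRYC
Step 2: Decrypt each position:
  C(2) - C(2) = 0 = A
  L(11) - Y(24) = 13 = N
  R(17) - R(17) = 0 = A
  J(9) - Y(24) = 11 = L
  A(0) - C(2) = 24 = Y
  Q(16) - Y(24) = 18 = S
  Z(25) - R(17) = 8 = I
  Q(16) - Y(24) = 18 = S
  N(13) - C(2) = 11 = L
  Y(24) - Y(24) = 0 = A
  P(15) - R(17) = 24 = Y
  C(2) - Y(24) = 4 = E
  T(19) - C(2) = 17 = R
Plaintext: ANALYSISLAYER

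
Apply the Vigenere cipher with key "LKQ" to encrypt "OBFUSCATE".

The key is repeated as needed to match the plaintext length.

Step 1: Repeat key to match plaintext length:
  Plaintext: OBFUSCATE
  Key:       LKQLKQLKQ
Step 2: Encrypt each letter:
  O(14) + L(11) = (14+11) mod 26 = 25 = Z
  B(1) + K(10) = (1+10) mod 26 = 11 = L
  F(5) + Q(16) = (5+16) mod 26 = 21 = V
  U(20) + L(11) = (20+11) mod 26 = 5 = F
  S(18) + K(10) = (18+10) mod 26 = 2 = C
  C(2) + Q(16) = (2+16) mod 26 = 18 = S
  A(0) + L(11) = (0+11) mod 26 = 11 = L
  T(19) + K(10) = (19+10) mod 26 = 3 = D
  E(4) + Q(16) = (4+16) mod 26 = 20 = U
Ciphertext: ZLVFCSLDU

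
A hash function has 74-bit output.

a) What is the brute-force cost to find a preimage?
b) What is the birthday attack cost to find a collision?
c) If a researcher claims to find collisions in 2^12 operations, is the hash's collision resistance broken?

Step 1: Preimage resistance requires brute-force of 2^74 operations.
Step 2: Collision resistance (birthday bound) = 2^(74/2) = 2^37.
Step 3: The claimed attack costs 2^12 operations.
Step 4: Since 2^12 < 2^37, the claimed attack beats the generic birthday bound, so collision resistance is broken.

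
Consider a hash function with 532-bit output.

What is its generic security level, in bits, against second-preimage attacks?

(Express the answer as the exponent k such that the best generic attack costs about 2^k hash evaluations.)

Step 1: The hash has a 532-bit output.
Step 2: Second-preimage resistance means: given a specific input x, it should be infeasible to find a different y with h(y) = h(x).
With a 532-bit output, a generic search for a second preimage costs about 2^532 evaluations (each trial matches the fixed target with probability 2^-532).
Step 3: Security level = 532 bits.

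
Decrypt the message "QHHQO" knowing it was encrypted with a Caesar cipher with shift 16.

Step 1: Reverse the shift by subtracting 16 from each letter position.
  Q (position 16) -> position (16-16) mod 26 = 0 -> A
  H (position 7) -> position (7-16) mod 26 = 17 -> R
  H (position 7) -> position (7-16) mod 26 = 17 -> R
  Q (position 16) -> position (16-16) mod 26 = 0 -> A
  O (position 14) -> position (14-16) mod 26 = 24 -> Y
Decrypted message: ARRAY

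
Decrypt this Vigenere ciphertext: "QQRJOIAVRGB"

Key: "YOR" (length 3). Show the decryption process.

Step 1: Key 'YOR' has length 3. Extended key: YORYORYORYO
Step 2: Decrypt each position:
  Q(16) - Y(24) = 18 = S
  Q(16) - O(14) = 2 = C
  R(17) - R(17) = 0 = A
  J(9) - Y(24) = 11 = L
  O(14) - O(14) = 0 = A
  I(8) - R(17) = 17 = R
  A(0) - Y(24) = 2 = C
  V(21) - O(14) = 7 = H
  R(17) - R(17) = 0 = A
  G(6) - Y(24) = 8 = I
  B(1) - O(14) = 13 = N
Plaintext: SCALARCHAIN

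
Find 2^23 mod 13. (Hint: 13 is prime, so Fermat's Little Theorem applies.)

Step 1: Since 13 is prime, by Fermat's Little Theorem: 2^12 = 1 (mod 13).
Step 2: Reduce exponent: 23 mod 12 = 11.
Step 3: So 2^23 = 2^11 (mod 13).
Step 4: 2^11 mod 13 = 7.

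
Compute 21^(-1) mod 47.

Step 1: We need x such that 21 * x = 1 (mod 47).
Step 2: Using the extended Euclidean algorithm or trial:
  21 * 9 = 189 = 4 * 47 + 1.
Step 3: Since 189 mod 47 = 1, the inverse is x = 9.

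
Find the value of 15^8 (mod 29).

Step 1: Compute 15^8 mod 29 step by step, reducing modulo 29 at each step.
  15^1 mod 29 = 15
  15^2 mod 29 = (15 * 15) mod 29 = 22
  15^3 mod 29 = (22 * 15) mod 29 = 11
  15^4 mod 29 = (11 * 15) mod 29 = 20
  15^5 mod 29 = (20 * 15) mod 29 = 10
  15^6 mod 29 = (10 * 15) mod 29 = 5
  15^7 mod 29 = (5 * 15) mod 29 = 17
  15^8 mod 29 = (17 * 15) mod 29 = 23
Step 2: Result = 23.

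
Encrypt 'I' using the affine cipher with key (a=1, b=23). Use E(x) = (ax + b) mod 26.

Step 1: Convert 'I' to number: x = 8.
Step 2: E(8) = (1 * 8 + 23) mod 26 = 31 mod 26 = 5.
Step 3: Convert 5 back to letter: F.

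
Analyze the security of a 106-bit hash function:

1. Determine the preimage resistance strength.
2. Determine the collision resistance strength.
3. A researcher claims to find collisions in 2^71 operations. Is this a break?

Step 1: Preimage resistance requires brute-force of 2^106 operations.
Step 2: Collision resistance (birthday bound) = 2^(106/2) = 2^53.
Step 3: The claimed attack costs 2^71 operations.
Step 4: Since 2^71 >= 2^53, the claimed attack is no faster than the generic birthday attack, so this does not break collision resistance.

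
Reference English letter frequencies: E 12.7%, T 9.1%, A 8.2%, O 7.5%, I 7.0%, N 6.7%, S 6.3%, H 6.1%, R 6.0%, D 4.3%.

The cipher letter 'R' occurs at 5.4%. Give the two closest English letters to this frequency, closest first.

Step 1: Observed frequency of 'R' is 5.4%.
Step 2: Compute distances to each reference frequency and sort:
  R (6.0%): difference = 0.6% <-- BEST
  H (6.1%): difference = 0.7% <-- RUNNER-UP
  S (6.3%): difference = 0.9%
  D (4.3%): difference = 1.1%
  N (6.7%): difference = 1.3%
Step 3: Most likely is 'R' (6.0%, diff 0.6%); second most likely is 'H' (6.1%, diff 0.7%).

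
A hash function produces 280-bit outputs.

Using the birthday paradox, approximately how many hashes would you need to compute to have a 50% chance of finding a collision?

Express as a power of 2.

Step 1: The birthday paradox gives collision probability ~50% after sqrt(2^n) = 2^(n/2) hashes.
Step 2: For 280-bit output: 2^(280/2) = 2^140.
Step 3: Approximately 2^140 hash computations needed.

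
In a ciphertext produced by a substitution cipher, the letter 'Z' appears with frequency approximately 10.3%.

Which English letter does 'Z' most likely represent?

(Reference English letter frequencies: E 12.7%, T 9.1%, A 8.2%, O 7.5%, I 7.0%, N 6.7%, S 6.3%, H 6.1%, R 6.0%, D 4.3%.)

Step 1: The observed frequency is 10.3%.
Step 2: Compare with English frequencies:
  E: 12.7% (difference: 2.4%)
  T: 9.1% (difference: 1.2%) <-- closest
  A: 8.2% (difference: 2.1%)
  O: 7.5% (difference: 2.8%)
  I: 7.0% (difference: 3.3%)
  N: 6.7% (difference: 3.6%)
  S: 6.3% (difference: 4.0%)
  H: 6.1% (difference: 4.2%)
  R: 6.0% (difference: 4.3%)
  D: 4.3% (difference: 6.0%)
Step 3: 'Z' most likely represents 'T' (frequency 9.1%).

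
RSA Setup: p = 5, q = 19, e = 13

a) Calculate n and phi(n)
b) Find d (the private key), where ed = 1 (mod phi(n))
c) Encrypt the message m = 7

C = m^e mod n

Step 1: n = 5 * 19 = 95.
Step 2: phi(n) = (5-1)(19-1) = 4 * 18 = 72.
Step 3: Find d = 13^(-1) mod 72 = 61.
  Verify: 13 * 61 = 793 = 1 (mod 72).
Step 4: C = 7^13 mod 95 = 7.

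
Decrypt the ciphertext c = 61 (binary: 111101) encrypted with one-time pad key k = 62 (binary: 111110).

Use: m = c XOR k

Step 1: XOR ciphertext with key:
  Ciphertext: 111101
  Key:        111110
  XOR:        000011
Step 2: Plaintext = 000011 = 3 in decimal.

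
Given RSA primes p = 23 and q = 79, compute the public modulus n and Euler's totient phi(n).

Step 1: n = p * q = 23 * 79 = 1817.
Step 2: phi(n) = (p-1)(q-1) = 22 * 78 = 1716.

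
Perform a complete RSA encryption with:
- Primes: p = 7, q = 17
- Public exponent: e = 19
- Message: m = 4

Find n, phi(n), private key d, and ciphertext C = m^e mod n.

Step 1: n = 7 * 17 = 119.
Step 2: phi(n) = (7-1)(17-1) = 6 * 16 = 96.
Step 3: Find d = 19^(-1) mod 96 = 91.
  Verify: 19 * 91 = 1729 = 1 (mod 96).
Step 4: C = 4^19 mod 119 = 81.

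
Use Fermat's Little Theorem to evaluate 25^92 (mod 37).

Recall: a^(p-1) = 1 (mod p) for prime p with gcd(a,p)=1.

Step 1: Since 37 is prime, by Fermat's Little Theorem: 25^36 = 1 (mod 37).
Step 2: Reduce exponent: 92 mod 36 = 20.
Step 3: So 25^92 = 25^20 (mod 37).
Step 4: 25^20 mod 37 = 33.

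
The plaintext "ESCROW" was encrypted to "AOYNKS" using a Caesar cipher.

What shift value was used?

Step 1: Compare first letters: E (position 4) -> A (position 0).
Step 2: Shift = (0 - 4) mod 26 = 22.
The shift value is 22.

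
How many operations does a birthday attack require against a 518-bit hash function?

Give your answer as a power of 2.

Step 1: The birthday paradox gives collision probability ~50% after sqrt(2^n) = 2^(n/2) hashes.
Step 2: For 518-bit output: 2^(518/2) = 2^259.
Step 3: Approximately 2^259 hash computations needed.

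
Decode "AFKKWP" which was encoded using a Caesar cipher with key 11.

Step 1: Reverse the shift by subtracting 11 from each letter position.
  A (position 0) -> position (0-11) mod 26 = 15 -> P
  F (position 5) -> position (5-11) mod 26 = 20 -> U
  K (position 10) -> position (10-11) mod 26 = 25 -> Z
  K (position 10) -> position (10-11) mod 26 = 25 -> Z
  W (position 22) -> position (22-11) mod 26 = 11 -> L
  P (position 15) -> position (15-11) mod 26 = 4 -> E
Decrypted message: PUZZLE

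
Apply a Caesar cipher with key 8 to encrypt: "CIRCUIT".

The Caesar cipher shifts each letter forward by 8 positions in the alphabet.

Step 1: For each letter, shift forward by 8 positions (mod 26).
  C (position 2) -> position (2+8) mod 26 = 10 -> K
  I (position 8) -> position (8+8) mod 26 = 16 -> Q
  R (position 17) -> position (17+8) mod 26 = 25 -> Z
  C (position 2) -> position (2+8) mod 26 = 10 -> K
  U (position 20) -> position (20+8) mod 26 = 2 -> C
  I (position 8) -> position (8+8) mod 26 = 16 -> Q
  T (position 19) -> position (19+8) mod 26 = 1 -> B
Result: KQZKCQB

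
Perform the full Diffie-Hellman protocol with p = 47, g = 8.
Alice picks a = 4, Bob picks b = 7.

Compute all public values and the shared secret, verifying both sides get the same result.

Step 1: A = g^a mod p = 8^4 mod 47 = 7.
Step 2: B = g^b mod p = 8^7 mod 47 = 12.
Step 3: Alice computes s = B^a mod p = 12^4 mod 47 = 9.
Step 4: Bob computes s = A^b mod p = 7^7 mod 47 = 9.
Both sides agree: shared secret = 9.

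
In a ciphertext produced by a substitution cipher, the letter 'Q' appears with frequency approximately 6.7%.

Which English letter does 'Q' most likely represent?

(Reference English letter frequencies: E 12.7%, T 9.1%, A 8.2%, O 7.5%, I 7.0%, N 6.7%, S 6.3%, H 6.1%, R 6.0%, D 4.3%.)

Step 1: The observed frequency is 6.7%.
Step 2: Compare with English frequencies:
  E: 12.7% (difference: 6.0%)
  T: 9.1% (difference: 2.4%)
  A: 8.2% (difference: 1.5%)
  O: 7.5% (difference: 0.8%)
  I: 7.0% (difference: 0.3%)
  N: 6.7% (difference: 0.0%) <-- closest
  S: 6.3% (difference: 0.4%)
  H: 6.1% (difference: 0.6%)
  R: 6.0% (difference: 0.7%)
  D: 4.3% (difference: 2.4%)
Step 3: 'Q' most likely represents 'N' (frequency 6.7%).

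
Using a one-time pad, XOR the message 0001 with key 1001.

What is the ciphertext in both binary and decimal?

Step 1: Write out the XOR operation bit by bit:
  Message: 0001
  Key:     1001
  XOR:     1000
Step 2: Convert to decimal: 1000 = 8.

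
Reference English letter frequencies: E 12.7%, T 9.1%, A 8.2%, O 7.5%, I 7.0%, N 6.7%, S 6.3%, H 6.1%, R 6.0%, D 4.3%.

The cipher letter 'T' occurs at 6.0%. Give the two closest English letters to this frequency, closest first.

Step 1: Observed frequency of 'T' is 6.0%.
Step 2: Compute distances to each reference frequency and sort:
  R (6.0%): difference = 0.0% <-- BEST
  H (6.1%): difference = 0.1% <-- RUNNER-UP
  S (6.3%): difference = 0.3%
  N (6.7%): difference = 0.7%
  I (7.0%): difference = 1.0%
Step 3: Most likely is 'R' (6.0%, diff 0.0%); second most likely is 'H' (6.1%, diff 0.1%).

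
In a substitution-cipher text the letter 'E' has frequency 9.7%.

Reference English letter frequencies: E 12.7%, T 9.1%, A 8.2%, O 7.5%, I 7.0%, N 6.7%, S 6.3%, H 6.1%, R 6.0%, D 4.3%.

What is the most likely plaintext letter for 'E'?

Step 1: The observed frequency is 9.7%.
Step 2: Compare with English frequencies:
  E: 12.7% (difference: 3.0%)
  T: 9.1% (difference: 0.6%) <-- closest
  A: 8.2% (difference: 1.5%)
  O: 7.5% (difference: 2.2%)
  I: 7.0% (difference: 2.7%)
  N: 6.7% (difference: 3.0%)
  S: 6.3% (difference: 3.4%)
  H: 6.1% (difference: 3.6%)
  R: 6.0% (difference: 3.7%)
  D: 4.3% (difference: 5.4%)
Step 3: 'E' most likely represents 'T' (frequency 9.1%).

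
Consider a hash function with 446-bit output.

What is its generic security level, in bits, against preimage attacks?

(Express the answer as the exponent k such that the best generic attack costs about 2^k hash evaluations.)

Step 1: The hash has a 446-bit output.
Step 2: Preimage resistance means: given a digest h(x), it should be infeasible to find any input that hashes to it.
With a 446-bit output there are 2^446 possible digests, so a generic brute-force preimage search costs about 2^446 evaluations.
Step 3: Security level = 446 bits.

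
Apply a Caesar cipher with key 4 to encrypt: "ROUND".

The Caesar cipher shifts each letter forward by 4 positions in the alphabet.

Step 1: For each letter, shift forward by 4 positions (mod 26).
  R (position 17) -> position (17+4) mod 26 = 21 -> V
  O (position 14) -> position (14+4) mod 26 = 18 -> S
  U (position 20) -> position (20+4) mod 26 = 24 -> Y
  N (position 13) -> position (13+4) mod 26 = 17 -> R
  D (position 3) -> position (3+4) mod 26 = 7 -> H
Result: VSYRH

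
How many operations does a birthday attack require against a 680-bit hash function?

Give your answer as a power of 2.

Step 1: The birthday paradox gives collision probability ~50% after sqrt(2^n) = 2^(n/2) hashes.
Step 2: For 680-bit output: 2^(680/2) = 2^340.
Step 3: Approximately 2^340 hash computations needed.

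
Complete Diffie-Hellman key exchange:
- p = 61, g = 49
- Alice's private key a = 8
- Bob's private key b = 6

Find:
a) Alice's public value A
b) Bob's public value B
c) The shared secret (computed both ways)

Step 1: A = g^a mod p = 49^8 mod 61 = 16.
Step 2: B = g^b mod p = 49^6 mod 61 = 34.
Step 3: Alice computes s = B^a mod p = 34^8 mod 61 = 20.
Step 4: Bob computes s = A^b mod p = 16^6 mod 61 = 20.
Both sides agree: shared secret = 20.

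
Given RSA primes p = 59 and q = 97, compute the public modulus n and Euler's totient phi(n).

Step 1: n = p * q = 59 * 97 = 5723.
Step 2: phi(n) = (p-1)(q-1) = 58 * 96 = 5568.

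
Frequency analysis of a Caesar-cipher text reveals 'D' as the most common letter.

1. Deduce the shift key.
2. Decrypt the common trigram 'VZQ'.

Step 1: In English, 'E' is the most frequent letter (12.7%).
Step 2: The most frequent ciphertext letter is 'D' (position 3).
Step 3: Shift = (3 - 4) mod 26 = 25.
Step 4: Decrypt 'VZQ' by shifting back 25:
  V -> W
  Z -> A
  Q -> R
Step 5: 'VZQ' decrypts to 'WAR'.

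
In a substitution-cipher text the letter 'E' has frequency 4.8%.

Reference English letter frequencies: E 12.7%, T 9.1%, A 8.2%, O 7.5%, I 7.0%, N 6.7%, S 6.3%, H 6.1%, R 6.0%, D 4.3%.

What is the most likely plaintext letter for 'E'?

Step 1: The observed frequency is 4.8%.
Step 2: Compare with English frequencies:
  E: 12.7% (difference: 7.9%)
  T: 9.1% (difference: 4.3%)
  A: 8.2% (difference: 3.4%)
  O: 7.5% (difference: 2.7%)
  I: 7.0% (difference: 2.2%)
  N: 6.7% (difference: 1.9%)
  S: 6.3% (difference: 1.5%)
  H: 6.1% (difference: 1.3%)
  R: 6.0% (difference: 1.2%)
  D: 4.3% (difference: 0.5%) <-- closest
Step 3: 'E' most likely represents 'D' (frequency 4.3%).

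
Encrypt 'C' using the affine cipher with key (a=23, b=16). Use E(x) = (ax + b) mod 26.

Step 1: Convert 'C' to number: x = 2.
Step 2: E(2) = (23 * 2 + 16) mod 26 = 62 mod 26 = 10.
Step 3: Convert 10 back to letter: K.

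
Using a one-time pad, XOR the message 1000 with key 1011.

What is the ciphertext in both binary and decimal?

Step 1: Write out the XOR operation bit by bit:
  Message: 1000
  Key:     1011
  XOR:     0011
Step 2: Convert to decimal: 0011 = 3.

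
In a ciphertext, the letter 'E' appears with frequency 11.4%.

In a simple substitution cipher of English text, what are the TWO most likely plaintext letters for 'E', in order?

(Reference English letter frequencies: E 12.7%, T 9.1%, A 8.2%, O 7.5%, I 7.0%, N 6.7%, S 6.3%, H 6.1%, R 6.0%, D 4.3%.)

Step 1: Observed frequency of 'E' is 11.4%.
Step 2: Compute distances to each reference frequency and sort:
  E (12.7%): difference = 1.3% <-- BEST
  T (9.1%): difference = 2.3% <-- RUNNER-UP
  A (8.2%): difference = 3.2%
  O (7.5%): difference = 3.9%
  I (7.0%): difference = 4.4%
Step 3: Most likely is 'E' (12.7%, diff 1.3%); second most likely is 'T' (9.1%, diff 2.3%).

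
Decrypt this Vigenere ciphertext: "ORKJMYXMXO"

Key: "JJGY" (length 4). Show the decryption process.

Step 1: Key 'JJGY' has length 4. Extended key: JJGYJJGYJJ
Step 2: Decrypt each position:
  O(14) - J(9) = 5 = F
  R(17) - J(9) = 8 = I
  K(10) - G(6) = 4 = E
  J(9) - Y(24) = 11 = L
  M(12) - J(9) = 3 = D
  Y(24) - J(9) = 15 = P
  X(23) - G(6) = 17 = R
  M(12) - Y(24) = 14 = O
  X(23) - J(9) = 14 = O
  O(14) - J(9) = 5 = F
Plaintext: FIELDPROOF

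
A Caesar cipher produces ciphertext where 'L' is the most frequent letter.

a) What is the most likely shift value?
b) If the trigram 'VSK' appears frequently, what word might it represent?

Step 1: In English, 'E' is the most frequent letter (12.7%).
Step 2: The most frequent ciphertext letter is 'L' (position 11).
Step 3: Shift = (11 - 4) mod 26 = 7.
Step 4: Decrypt 'VSK' by shifting back 7:
  V -> O
  S -> L
  K -> D
Step 5: 'VSK' decrypts to 'OLD'.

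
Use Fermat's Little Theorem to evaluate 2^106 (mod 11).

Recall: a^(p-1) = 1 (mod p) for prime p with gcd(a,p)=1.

Step 1: Since 11 is prime, by Fermat's Little Theorem: 2^10 = 1 (mod 11).
Step 2: Reduce exponent: 106 mod 10 = 6.
Step 3: So 2^106 = 2^6 (mod 11).
Step 4: 2^6 mod 11 = 9.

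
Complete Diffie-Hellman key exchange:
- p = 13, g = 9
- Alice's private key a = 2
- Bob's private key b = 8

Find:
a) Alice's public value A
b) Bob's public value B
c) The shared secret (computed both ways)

Step 1: A = g^a mod p = 9^2 mod 13 = 3.
Step 2: B = g^b mod p = 9^8 mod 13 = 3.
Step 3: Alice computes s = B^a mod p = 3^2 mod 13 = 9.
Step 4: Bob computes s = A^b mod p = 3^8 mod 13 = 9.
Both sides agree: shared secret = 9.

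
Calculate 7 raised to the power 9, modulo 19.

Step 1: Compute 7^9 mod 19 step by step, reducing modulo 19 at each step.
  7^1 mod 19 = 7
  7^2 mod 19 = (7 * 7) mod 19 = 11
  7^3 mod 19 = (11 * 7) mod 19 = 1
  7^4 mod 19 = (1 * 7) mod 19 = 7
  7^5 mod 19 = (7 * 7) mod 19 = 11
  7^6 mod 19 = (11 * 7) mod 19 = 1
  7^7 mod 19 = (1 * 7) mod 19 = 7
  7^8 mod 19 = (7 * 7) mod 19 = 11
  7^9 mod 19 = (11 * 7) mod 19 = 1
Step 2: Result = 1.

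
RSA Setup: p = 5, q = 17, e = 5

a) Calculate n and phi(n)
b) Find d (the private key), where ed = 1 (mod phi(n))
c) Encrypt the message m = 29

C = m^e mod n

Step 1: n = 5 * 17 = 85.
Step 2: phi(n) = (5-1)(17-1) = 4 * 16 = 64.
Step 3: Find d = 5^(-1) mod 64 = 13.
  Verify: 5 * 13 = 65 = 1 (mod 64).
Step 4: C = 29^5 mod 85 = 54.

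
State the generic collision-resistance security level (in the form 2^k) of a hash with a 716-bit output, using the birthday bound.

Step 1: The birthday paradox gives collision probability ~50% after sqrt(2^n) = 2^(n/2) hashes.
Step 2: For 716-bit output: 2^(716/2) = 2^358.
Step 3: Approximately 2^358 hash computations needed.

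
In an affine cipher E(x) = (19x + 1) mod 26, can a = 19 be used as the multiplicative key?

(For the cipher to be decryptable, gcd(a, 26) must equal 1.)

Step 1: Compute gcd(19, 26).
Step 2: gcd(19, 26) = 1.
Since gcd = 1, 19 is coprime with 26, so it is a valid key.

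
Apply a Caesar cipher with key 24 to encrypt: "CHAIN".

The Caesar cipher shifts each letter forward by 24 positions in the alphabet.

Step 1: For each letter, shift forward by 24 positions (mod 26).
  C (position 2) -> position (2+24) mod 26 = 0 -> A
  H (position 7) -> position (7+24) mod 26 = 5 -> F
  A (position 0) -> position (0+24) mod 26 = 24 -> Y
  I (position 8) -> position (8+24) mod 26 = 6 -> G
  N (position 13) -> position (13+24) mod 26 = 11 -> L
Result: AFYGL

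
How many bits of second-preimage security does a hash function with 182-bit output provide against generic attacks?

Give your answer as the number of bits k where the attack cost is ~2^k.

Step 1: The hash has a 182-bit output.
Step 2: Second-preimage resistance means: given a specific input x, it should be infeasible to find a different y with h(y) = h(x).
With a 182-bit output, a generic search for a second preimage costs about 2^182 evaluations (each trial matches the fixed target with probability 2^-182).
Step 3: Security level = 182 bits.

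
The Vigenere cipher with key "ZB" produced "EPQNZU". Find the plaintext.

Step 1: Extend key: ZBZBZB
Step 2: Decrypt each letter (c - k) mod 26:
  E(4) - Z(25) = (4-25) mod 26 = 5 = F
  P(15) - B(1) = (15-1) mod 26 = 14 = O
  Q(16) - Z(25) = (16-25) mod 26 = 17 = R
  N(13) - B(1) = (13-1) mod 26 = 12 = M
  Z(25) - Z(25) = (25-25) mod 26 = 0 = A
  U(20) - B(1) = (20-1) mod 26 = 19 = T
Plaintext: FORMAT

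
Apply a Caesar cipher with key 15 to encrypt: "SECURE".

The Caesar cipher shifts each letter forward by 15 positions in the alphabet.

Step 1: For each letter, shift forward by 15 positions (mod 26).
  S (position 18) -> position (18+15) mod 26 = 7 -> H
  E (position 4) -> position (4+15) mod 26 = 19 -> T
  C (position 2) -> position (2+15) mod 26 = 17 -> R
  U (position 20) -> position (20+15) mod 26 = 9 -> J
  R (position 17) -> position (17+15) mod 26 = 6 -> G
  E (position 4) -> position (4+15) mod 26 = 19 -> T
Result: HTRJGT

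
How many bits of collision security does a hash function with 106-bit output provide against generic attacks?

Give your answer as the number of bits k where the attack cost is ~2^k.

Step 1: The hash has a 106-bit output.
Step 2: Collision resistance means it should be infeasible to find any x != y with h(x) = h(y).
By the birthday bound, a generic collision search succeeds after about sqrt(2^106) = 2^(106/2) = 2^53 evaluations.
Step 3: Security level = 53 bits.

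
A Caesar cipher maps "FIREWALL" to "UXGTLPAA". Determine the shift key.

Step 1: Compare first letters: F (position 5) -> U (position 20).
Step 2: Shift = (20 - 5) mod 26 = 15.
The shift value is 15.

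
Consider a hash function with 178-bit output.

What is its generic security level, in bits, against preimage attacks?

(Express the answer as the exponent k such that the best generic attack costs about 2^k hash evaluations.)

Step 1: The hash has a 178-bit output.
Step 2: Preimage resistance means: given a digest h(x), it should be infeasible to find any input that hashes to it.
With a 178-bit output there are 2^178 possible digests, so a generic brute-force preimage search costs about 2^178 evaluations.
Step 3: Security level = 178 bits.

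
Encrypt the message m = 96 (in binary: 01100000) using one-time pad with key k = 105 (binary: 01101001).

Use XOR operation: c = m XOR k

Step 1: Write out the XOR operation bit by bit:
  Message: 01100000
  Key:     01101001
  XOR:     00001001
Step 2: Convert to decimal: 00001001 = 9.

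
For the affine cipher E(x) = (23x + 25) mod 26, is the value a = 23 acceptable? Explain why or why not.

Step 1: Compute gcd(23, 26).
Step 2: gcd(23, 26) = 1.
Since gcd = 1, 23 is coprime with 26, so it is a valid key.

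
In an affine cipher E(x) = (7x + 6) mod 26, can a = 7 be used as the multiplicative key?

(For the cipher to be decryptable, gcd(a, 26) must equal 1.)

Step 1: Compute gcd(7, 26).
Step 2: gcd(7, 26) = 1.
Since gcd = 1, 7 is coprime with 26, so it is a valid key.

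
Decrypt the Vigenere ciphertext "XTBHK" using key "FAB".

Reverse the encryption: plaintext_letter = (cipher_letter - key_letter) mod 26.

Step 1: Extend key: FABFA
Step 2: Decrypt each letter (c - k) mod 26:
  X(23) - F(5) = (23-5) mod 26 = 18 = S
  T(19) - A(0) = (19-0) mod 26 = 19 = T
  B(1) - B(1) = (1-1) mod 26 = 0 = A
  H(7) - F(5) = (7-5) mod 26 = 2 = C
  K(10) - A(0) = (10-0) mod 26 = 10 = K
Plaintext: STACK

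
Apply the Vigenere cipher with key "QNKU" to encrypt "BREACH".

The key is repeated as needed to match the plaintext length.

Step 1: Repeat key to match plaintext length:
  Plaintext: BREACH
  Key:       QNKUQN
Step 2: Encrypt each letter:
  B(1) + Q(16) = (1+16) mod 26 = 17 = R
  R(17) + N(13) = (17+13) mod 26 = 4 = E
  E(4) + K(10) = (4+10) mod 26 = 14 = O
  A(0) + U(20) = (0+20) mod 26 = 20 = U
  C(2) + Q(16) = (2+16) mod 26 = 18 = S
  H(7) + N(13) = (7+13) mod 26 = 20 = U
Ciphertext: REOUSU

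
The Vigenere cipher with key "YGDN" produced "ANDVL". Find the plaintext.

Step 1: Extend key: YGDNY
Step 2: Decrypt each letter (c - k) mod 26:
  A(0) - Y(24) = (0-24) mod 26 = 2 = C
  N(13) - G(6) = (13-6) mod 26 = 7 = H
  D(3) - D(3) = (3-3) mod 26 = 0 = A
  V(21) - N(13) = (21-13) mod 26 = 8 = I
  L(11) - Y(24) = (11-24) mod 26 = 13 = N
Plaintext: CHAIN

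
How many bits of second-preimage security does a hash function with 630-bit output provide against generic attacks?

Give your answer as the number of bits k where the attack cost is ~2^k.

Step 1: The hash has a 630-bit output.
Step 2: Second-preimage resistance means: given a specific input x, it should be infeasible to find a different y with h(y) = h(x).
With a 630-bit output, a generic search for a second preimage costs about 2^630 evaluations (each trial matches the fixed target with probability 2^-630).
Step 3: Security level = 630 bits.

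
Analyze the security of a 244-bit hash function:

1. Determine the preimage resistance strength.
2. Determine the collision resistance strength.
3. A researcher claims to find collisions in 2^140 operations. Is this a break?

Step 1: Preimage resistance requires brute-force of 2^244 operations.
Step 2: Collision resistance (birthday bound) = 2^(244/2) = 2^122.
Step 3: The claimed attack costs 2^140 operations.
Step 4: Since 2^140 >= 2^122, the claimed attack is no faster than the generic birthday attack, so this does not break collision resistance.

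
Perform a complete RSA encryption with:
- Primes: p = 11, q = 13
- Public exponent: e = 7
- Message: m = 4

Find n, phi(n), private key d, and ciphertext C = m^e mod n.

Step 1: n = 11 * 13 = 143.
Step 2: phi(n) = (11-1)(13-1) = 10 * 12 = 120.
Step 3: Find d = 7^(-1) mod 120 = 103.
  Verify: 7 * 103 = 721 = 1 (mod 120).
Step 4: C = 4^7 mod 143 = 82.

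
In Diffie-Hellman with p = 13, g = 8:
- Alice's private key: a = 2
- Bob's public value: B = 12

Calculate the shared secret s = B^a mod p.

Step 1: s = B^a mod p = 12^2 mod 13.
  12^1 mod 13 = 12
  12^2 mod 13 = (12 * 12) mod 13 = 1
Result: shared secret = 1.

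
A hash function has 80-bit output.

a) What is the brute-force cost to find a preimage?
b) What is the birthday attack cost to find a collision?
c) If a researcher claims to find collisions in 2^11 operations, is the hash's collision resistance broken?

Step 1: Preimage resistance requires brute-force of 2^80 operations.
Step 2: Collision resistance (birthday bound) = 2^(80/2) = 2^40.
Step 3: The claimed attack costs 2^11 operations.
Step 4: Since 2^11 < 2^40, the claimed attack beats the generic birthday bound, so collision resistance is broken.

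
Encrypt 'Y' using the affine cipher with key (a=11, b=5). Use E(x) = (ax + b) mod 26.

Step 1: Convert 'Y' to number: x = 24.
Step 2: E(24) = (11 * 24 + 5) mod 26 = 269 mod 26 = 9.
Step 3: Convert 9 back to letter: J.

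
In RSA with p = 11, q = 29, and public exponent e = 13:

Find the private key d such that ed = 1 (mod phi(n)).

Step 1: n = 11 * 29 = 319.
Step 2: phi(n) = 10 * 28 = 280.
Step 3: Find d such that 13 * d = 1 (mod 280).
Step 4: d = 13^(-1) mod 280 = 237.
Verification: 13 * 237 = 3081 = 11 * 280 + 1.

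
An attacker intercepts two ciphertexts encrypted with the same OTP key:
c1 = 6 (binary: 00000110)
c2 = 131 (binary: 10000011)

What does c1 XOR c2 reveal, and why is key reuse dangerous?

Step 1: c1 XOR c2 = (m1 XOR k) XOR (m2 XOR k).
Step 2: By XOR associativity/commutativity: = m1 XOR m2 XOR k XOR k = m1 XOR m2.
Step 3: 00000110 XOR 10000011 = 10000101 = 133.
Step 4: The key cancels out! An attacker learns m1 XOR m2 = 133, revealing the relationship between plaintexts.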